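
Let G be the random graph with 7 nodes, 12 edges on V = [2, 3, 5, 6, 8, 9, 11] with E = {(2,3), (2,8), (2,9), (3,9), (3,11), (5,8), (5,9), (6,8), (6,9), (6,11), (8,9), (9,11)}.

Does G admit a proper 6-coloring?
A valid 6-coloring: color 1: [9]; color 2: [3, 8]; color 3: [2, 5, 6]; color 4: [11].
(χ(G) = 4 ≤ 6.)

Yes, G is 6-colorable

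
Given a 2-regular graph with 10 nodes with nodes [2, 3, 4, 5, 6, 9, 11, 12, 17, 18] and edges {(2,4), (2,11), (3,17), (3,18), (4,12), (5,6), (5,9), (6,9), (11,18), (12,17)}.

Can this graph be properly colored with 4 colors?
Yes, G is 4-colorable

A valid 4-coloring: color 1: [4, 9, 17, 18]; color 2: [2, 3, 5, 12]; color 3: [6, 11].
(χ(G) = 3 ≤ 4.)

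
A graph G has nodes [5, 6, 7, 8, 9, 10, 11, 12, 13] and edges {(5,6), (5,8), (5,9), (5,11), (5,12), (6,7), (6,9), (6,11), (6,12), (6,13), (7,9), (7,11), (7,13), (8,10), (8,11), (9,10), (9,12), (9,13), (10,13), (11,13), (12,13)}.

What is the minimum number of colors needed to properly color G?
Clique number ω(G) = 4 (lower bound: χ ≥ ω).
The clique on [5, 6, 9, 12] has size 4, forcing χ ≥ 4, and the coloring below uses 4 colors, so χ(G) = 4.
A valid 4-coloring: color 1: [6, 8]; color 2: [5, 13]; color 3: [9, 11]; color 4: [7, 10, 12].

χ(G) = 4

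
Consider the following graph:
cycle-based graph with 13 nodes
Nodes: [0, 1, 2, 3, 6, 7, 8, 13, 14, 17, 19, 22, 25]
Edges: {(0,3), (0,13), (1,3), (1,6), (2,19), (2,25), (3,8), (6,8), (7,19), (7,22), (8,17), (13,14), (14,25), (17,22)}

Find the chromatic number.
Clique number ω(G) = 2 (lower bound: χ ≥ ω).
Odd cycle [25, 14, 13, 0, 3, 8, 17, 22, 7, 19, 2] needs 3 colors (χ ≥ 3).
The coloring below uses 3 colors, so χ(G) = 3.
A valid 3-coloring: color 1: [3, 6, 13, 17, 19, 25]; color 2: [0, 1, 2, 8, 14, 22]; color 3: [7].

χ(G) = 3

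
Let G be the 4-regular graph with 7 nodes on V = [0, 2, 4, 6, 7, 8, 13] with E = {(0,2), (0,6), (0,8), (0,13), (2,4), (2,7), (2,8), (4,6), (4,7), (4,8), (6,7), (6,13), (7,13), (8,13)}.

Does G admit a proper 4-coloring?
A valid 4-coloring: color 1: [0, 4]; color 2: [7, 8]; color 3: [2, 13]; color 4: [6].
(χ(G) = 4 ≤ 4.)

Yes, G is 4-colorable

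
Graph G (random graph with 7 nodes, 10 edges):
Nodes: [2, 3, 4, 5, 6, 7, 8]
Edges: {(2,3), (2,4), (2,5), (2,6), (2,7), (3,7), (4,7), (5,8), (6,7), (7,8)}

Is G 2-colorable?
No, G is not 2-colorable

The clique on vertices [2, 3, 7] has size 3 > 2, so it alone needs 3 colors.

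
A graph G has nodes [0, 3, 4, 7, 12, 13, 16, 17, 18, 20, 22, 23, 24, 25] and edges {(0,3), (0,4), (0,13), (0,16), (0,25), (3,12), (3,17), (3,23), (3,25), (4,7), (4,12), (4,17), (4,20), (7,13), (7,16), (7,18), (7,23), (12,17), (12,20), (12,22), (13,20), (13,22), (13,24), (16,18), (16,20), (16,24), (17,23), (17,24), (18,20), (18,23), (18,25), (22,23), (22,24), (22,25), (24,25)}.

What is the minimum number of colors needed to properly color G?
χ(G) = 3

Clique number ω(G) = 3 (lower bound: χ ≥ ω).
The clique on [0, 3, 25] has size 3, forcing χ ≥ 3, and the coloring below uses 3 colors, so χ(G) = 3.
A valid 3-coloring: color 1: [3, 4, 18, 24]; color 2: [0, 7, 17, 20, 22]; color 3: [12, 13, 16, 23, 25].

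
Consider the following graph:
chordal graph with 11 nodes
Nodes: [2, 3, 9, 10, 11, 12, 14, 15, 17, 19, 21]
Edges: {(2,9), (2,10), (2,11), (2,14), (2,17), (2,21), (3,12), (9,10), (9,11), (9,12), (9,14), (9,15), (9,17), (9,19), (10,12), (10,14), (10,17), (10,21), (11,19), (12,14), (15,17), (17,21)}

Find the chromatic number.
Clique number ω(G) = 4 (lower bound: χ ≥ ω).
The clique on [2, 9, 10, 17] has size 4, forcing χ ≥ 4, and the coloring below uses 4 colors, so χ(G) = 4.
A valid 4-coloring: color 1: [3, 9, 21]; color 2: [2, 12, 15, 19]; color 3: [10, 11]; color 4: [14, 17].

χ(G) = 4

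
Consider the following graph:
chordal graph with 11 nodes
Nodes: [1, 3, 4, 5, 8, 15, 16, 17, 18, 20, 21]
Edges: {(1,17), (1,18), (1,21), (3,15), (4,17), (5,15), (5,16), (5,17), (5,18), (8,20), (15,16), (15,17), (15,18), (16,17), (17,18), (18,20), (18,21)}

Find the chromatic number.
Clique number ω(G) = 4 (lower bound: χ ≥ ω).
The clique on [5, 15, 16, 17] has size 4, forcing χ ≥ 4, and the coloring below uses 4 colors, so χ(G) = 4.
A valid 4-coloring: color 1: [3, 4, 8, 16, 18]; color 2: [17, 20, 21]; color 3: [1, 15]; color 4: [5].

χ(G) = 4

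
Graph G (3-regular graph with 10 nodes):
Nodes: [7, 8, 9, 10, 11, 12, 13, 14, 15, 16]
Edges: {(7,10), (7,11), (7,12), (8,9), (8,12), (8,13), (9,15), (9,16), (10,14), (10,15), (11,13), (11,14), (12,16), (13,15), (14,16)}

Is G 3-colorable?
Yes, G is 3-colorable

A valid 3-coloring: color 1: [7, 8, 15, 16]; color 2: [9, 10, 11, 12]; color 3: [13, 14].
(χ(G) = 3 ≤ 3.)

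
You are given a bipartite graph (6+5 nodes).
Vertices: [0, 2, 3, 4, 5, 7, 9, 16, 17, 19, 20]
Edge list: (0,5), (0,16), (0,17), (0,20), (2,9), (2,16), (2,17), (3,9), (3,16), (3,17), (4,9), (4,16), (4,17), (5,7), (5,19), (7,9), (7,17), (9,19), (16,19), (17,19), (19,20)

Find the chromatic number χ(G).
Clique number ω(G) = 2 (lower bound: χ ≥ ω).
The graph is bipartite (no odd cycle), so 2 colors suffice: χ(G) = 2.
A valid 2-coloring: color 1: [5, 9, 16, 17, 20]; color 2: [0, 2, 3, 4, 7, 19].

χ(G) = 2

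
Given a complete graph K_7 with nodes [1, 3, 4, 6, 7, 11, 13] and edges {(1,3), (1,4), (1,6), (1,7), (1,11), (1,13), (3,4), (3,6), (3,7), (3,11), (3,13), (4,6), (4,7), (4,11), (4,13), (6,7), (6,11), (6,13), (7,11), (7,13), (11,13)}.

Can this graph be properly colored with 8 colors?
A valid 8-coloring: color 1: [11]; color 2: [6]; color 3: [3]; color 4: [7]; color 5: [13]; color 6: [4]; color 7: [1].
(χ(G) = 7 ≤ 8.)

Yes, G is 8-colorable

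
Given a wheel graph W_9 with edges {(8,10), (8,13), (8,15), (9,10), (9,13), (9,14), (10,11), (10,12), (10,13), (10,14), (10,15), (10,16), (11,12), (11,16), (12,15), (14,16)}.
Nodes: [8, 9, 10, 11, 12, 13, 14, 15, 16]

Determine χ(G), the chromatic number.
χ(G) = 3

Clique number ω(G) = 3 (lower bound: χ ≥ ω).
The clique on [8, 10, 13] has size 3, forcing χ ≥ 3, and the coloring below uses 3 colors, so χ(G) = 3.
A valid 3-coloring: color 1: [10]; color 2: [11, 13, 14, 15]; color 3: [8, 9, 12, 16].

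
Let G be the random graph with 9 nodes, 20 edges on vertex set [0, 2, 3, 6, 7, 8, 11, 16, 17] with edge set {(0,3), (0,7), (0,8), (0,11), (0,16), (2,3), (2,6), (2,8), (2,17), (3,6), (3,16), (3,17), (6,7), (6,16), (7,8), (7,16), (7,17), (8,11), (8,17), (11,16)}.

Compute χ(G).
χ(G) = 4

Clique number ω(G) = 3 (lower bound: χ ≥ ω).
Suppose a proper 3-coloring c exists. The clique [0, 3, 16] takes 3 distinct colors; by symmetry let c(0) = 1, c(3) = 2, c(16) = 3.
- Vertex 7: neighbors [0, 16] already have colors [1, 3] ⇒ c(7) = 2.
- Vertex 8: neighbors [0, 7] already have colors [1, 2] ⇒ c(8) = 3.
- Vertex 2: neighbors [3, 8] already have colors [2, 3] ⇒ c(2) = 1.
- Vertex 6: neighbors [2, 3, 16] already have colors [1, 2, 3] — all 3 colors blocked. Contradiction.
The forced assignments end in a contradiction, so G has no proper 3-coloring (χ ≥ 4).
The coloring below uses 4 colors, so χ(G) = 4.
A valid 4-coloring: color 1: [8, 16]; color 2: [0, 2]; color 3: [3, 7, 11]; color 4: [6, 17].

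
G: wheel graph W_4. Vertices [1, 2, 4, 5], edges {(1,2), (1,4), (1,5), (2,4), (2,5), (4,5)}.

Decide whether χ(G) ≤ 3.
No, G is not 3-colorable

The clique on vertices [1, 2, 4, 5] has size 4 > 3, so it alone needs 4 colors.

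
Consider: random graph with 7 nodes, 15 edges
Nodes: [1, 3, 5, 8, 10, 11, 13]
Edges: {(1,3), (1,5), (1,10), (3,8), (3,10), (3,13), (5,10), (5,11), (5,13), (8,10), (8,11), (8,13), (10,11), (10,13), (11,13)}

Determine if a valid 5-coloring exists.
Yes, G is 5-colorable

A valid 5-coloring: color 1: [10]; color 2: [1, 13]; color 3: [3, 11]; color 4: [5, 8].
(χ(G) = 4 ≤ 5.)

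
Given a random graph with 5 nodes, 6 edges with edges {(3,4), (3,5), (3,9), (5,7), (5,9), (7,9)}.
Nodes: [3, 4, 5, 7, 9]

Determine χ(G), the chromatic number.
χ(G) = 3

Clique number ω(G) = 3 (lower bound: χ ≥ ω).
The clique on [3, 5, 9] has size 3, forcing χ ≥ 3, and the coloring below uses 3 colors, so χ(G) = 3.
A valid 3-coloring: color 1: [3, 7]; color 2: [4, 9]; color 3: [5].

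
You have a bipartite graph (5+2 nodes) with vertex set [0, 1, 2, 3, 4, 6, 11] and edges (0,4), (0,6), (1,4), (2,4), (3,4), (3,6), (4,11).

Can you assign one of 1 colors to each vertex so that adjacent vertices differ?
No, G is not 1-colorable

Edge (0,4) forces its endpoints to differ, so 1 color is not enough.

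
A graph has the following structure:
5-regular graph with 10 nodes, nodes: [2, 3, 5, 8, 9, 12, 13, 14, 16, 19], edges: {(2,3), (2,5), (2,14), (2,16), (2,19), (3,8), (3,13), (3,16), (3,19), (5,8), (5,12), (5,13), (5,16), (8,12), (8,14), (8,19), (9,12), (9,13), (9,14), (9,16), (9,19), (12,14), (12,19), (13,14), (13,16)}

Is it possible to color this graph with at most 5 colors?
Yes, G is 5-colorable

A valid 5-coloring: color 1: [2, 8, 9]; color 2: [3, 12]; color 3: [13, 19]; color 4: [5, 14]; color 5: [16].
(χ(G) = 4 ≤ 5.)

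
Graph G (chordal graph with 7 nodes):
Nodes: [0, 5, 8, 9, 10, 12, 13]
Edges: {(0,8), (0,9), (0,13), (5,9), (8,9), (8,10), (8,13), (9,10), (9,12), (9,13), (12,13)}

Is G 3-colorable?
The clique on vertices [0, 8, 9, 13] has size 4 > 3, so it alone needs 4 colors.

No, G is not 3-colorable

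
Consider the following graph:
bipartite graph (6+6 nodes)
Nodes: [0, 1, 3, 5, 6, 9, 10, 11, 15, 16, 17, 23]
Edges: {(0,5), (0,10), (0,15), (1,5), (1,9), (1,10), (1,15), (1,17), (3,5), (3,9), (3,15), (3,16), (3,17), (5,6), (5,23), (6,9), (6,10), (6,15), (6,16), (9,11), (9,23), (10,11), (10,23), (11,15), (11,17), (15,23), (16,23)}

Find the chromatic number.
Clique number ω(G) = 2 (lower bound: χ ≥ ω).
The graph is bipartite (no odd cycle), so 2 colors suffice: χ(G) = 2.
A valid 2-coloring: color 1: [5, 9, 10, 15, 16, 17]; color 2: [0, 1, 3, 6, 11, 23].

χ(G) = 2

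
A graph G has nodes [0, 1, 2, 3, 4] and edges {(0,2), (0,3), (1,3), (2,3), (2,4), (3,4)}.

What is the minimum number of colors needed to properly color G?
χ(G) = 3

Clique number ω(G) = 3 (lower bound: χ ≥ ω).
The clique on [0, 2, 3] has size 3, forcing χ ≥ 3, and the coloring below uses 3 colors, so χ(G) = 3.
A valid 3-coloring: color 1: [3]; color 2: [1, 2]; color 3: [0, 4].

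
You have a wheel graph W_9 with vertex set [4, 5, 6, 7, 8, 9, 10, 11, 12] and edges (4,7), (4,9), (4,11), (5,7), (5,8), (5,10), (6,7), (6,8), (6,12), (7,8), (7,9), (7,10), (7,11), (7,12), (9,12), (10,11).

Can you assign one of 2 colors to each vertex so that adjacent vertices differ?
The clique on vertices [4, 7, 9] has size 3 > 2, so it alone needs 3 colors.

No, G is not 2-colorable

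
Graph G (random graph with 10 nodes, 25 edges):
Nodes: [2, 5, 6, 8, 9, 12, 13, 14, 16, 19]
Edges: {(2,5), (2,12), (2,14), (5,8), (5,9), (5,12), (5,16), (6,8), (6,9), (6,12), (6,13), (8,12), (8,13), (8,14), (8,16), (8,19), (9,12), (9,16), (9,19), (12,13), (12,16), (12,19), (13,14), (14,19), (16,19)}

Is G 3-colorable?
No, G is not 3-colorable

The clique on vertices [8, 12, 16, 19] has size 4 > 3, so it alone needs 4 colors.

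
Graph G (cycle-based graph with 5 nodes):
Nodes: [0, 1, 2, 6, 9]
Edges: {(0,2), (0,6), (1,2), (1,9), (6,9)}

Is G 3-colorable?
Yes, G is 3-colorable

A valid 3-coloring: color 1: [2, 9]; color 2: [1, 6]; color 3: [0].
(χ(G) = 3 ≤ 3.)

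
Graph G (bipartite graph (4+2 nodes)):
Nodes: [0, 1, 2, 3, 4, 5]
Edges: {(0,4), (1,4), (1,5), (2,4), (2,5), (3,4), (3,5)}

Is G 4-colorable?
A valid 4-coloring: color 1: [4, 5]; color 2: [0, 1, 2, 3].
(χ(G) = 2 ≤ 4.)

Yes, G is 4-colorable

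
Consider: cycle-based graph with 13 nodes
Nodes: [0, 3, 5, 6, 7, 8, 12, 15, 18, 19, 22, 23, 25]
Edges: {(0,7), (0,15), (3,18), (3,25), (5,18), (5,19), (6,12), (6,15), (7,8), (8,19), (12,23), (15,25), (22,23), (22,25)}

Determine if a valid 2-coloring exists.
No, G is not 2-colorable

Odd cycle [15, 25, 3, 18, 5, 19, 8, 7, 0] needs 3 colors (χ ≥ 3).
Hence χ(G) ≥ 3 > 2, so no proper 2-coloring exists.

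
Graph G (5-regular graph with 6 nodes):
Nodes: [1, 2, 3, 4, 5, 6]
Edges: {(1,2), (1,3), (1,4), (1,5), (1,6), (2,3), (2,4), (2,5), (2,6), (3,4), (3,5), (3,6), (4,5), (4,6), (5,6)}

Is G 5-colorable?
The clique on vertices [1, 2, 3, 4, 5, 6] has size 6 > 5, so it alone needs 6 colors.

No, G is not 5-colorable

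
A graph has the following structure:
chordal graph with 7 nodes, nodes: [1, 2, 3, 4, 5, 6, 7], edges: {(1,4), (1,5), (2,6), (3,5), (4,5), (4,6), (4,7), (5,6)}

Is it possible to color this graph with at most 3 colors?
Yes, G is 3-colorable

A valid 3-coloring: color 1: [2, 5, 7]; color 2: [3, 4]; color 3: [1, 6].
(χ(G) = 3 ≤ 3.)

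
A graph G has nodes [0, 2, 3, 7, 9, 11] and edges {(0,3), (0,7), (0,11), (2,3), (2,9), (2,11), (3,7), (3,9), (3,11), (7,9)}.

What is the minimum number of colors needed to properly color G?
χ(G) = 4

Clique number ω(G) = 3 (lower bound: χ ≥ ω).
Odd cycle [11, 0, 7, 9, 2] needs 3 colors (χ ≥ 3).
Vertex 3 is adjacent to every vertex of [0, 2, 7, 9, 11], which already need 3 colors among themselves, so 3 needs a new color (χ ≥ 4).
The coloring below uses 4 colors, so χ(G) = 4.
A valid 4-coloring: color 1: [3]; color 2: [9, 11]; color 3: [0, 2]; color 4: [7].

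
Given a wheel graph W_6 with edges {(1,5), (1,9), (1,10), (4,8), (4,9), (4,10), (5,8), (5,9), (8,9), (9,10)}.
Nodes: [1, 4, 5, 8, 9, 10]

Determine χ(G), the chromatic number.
χ(G) = 4

Clique number ω(G) = 3 (lower bound: χ ≥ ω).
Odd cycle [4, 8, 5, 1, 10] needs 3 colors (χ ≥ 3).
Vertex 9 is adjacent to every vertex of [1, 4, 5, 8, 10], which already need 3 colors among themselves, so 9 needs a new color (χ ≥ 4).
The coloring below uses 4 colors, so χ(G) = 4.
A valid 4-coloring: color 1: [9]; color 2: [1, 4]; color 3: [8, 10]; color 4: [5].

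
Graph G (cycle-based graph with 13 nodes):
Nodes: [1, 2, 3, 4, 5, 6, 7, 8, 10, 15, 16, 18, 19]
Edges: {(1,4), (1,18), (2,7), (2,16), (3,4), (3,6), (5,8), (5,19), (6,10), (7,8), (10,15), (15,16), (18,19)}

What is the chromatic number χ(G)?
Clique number ω(G) = 2 (lower bound: χ ≥ ω).
Odd cycle [7, 8, 5, 19, 18, 1, 4, 3, 6, 10, 15, 16, 2] needs 3 colors (χ ≥ 3).
The coloring below uses 3 colors, so χ(G) = 3.
A valid 3-coloring: color 1: [4, 5, 6, 7, 16, 18]; color 2: [1, 2, 3, 8, 10, 19]; color 3: [15].

χ(G) = 3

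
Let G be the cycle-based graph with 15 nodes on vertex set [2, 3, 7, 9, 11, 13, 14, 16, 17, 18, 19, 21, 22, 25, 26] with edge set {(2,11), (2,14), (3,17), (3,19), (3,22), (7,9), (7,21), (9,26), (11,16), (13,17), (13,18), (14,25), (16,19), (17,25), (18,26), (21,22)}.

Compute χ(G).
Clique number ω(G) = 2 (lower bound: χ ≥ ω).
Odd cycle [22, 21, 7, 9, 26, 18, 13, 17, 3] needs 3 colors (χ ≥ 3).
The coloring below uses 3 colors, so χ(G) = 3.
A valid 3-coloring: color 1: [2, 3, 9, 16, 18, 21, 25]; color 2: [7, 11, 14, 17, 19, 22, 26]; color 3: [13].

χ(G) = 3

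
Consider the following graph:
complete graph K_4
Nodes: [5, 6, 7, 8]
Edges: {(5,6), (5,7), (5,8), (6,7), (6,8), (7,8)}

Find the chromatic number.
χ(G) = 4

Clique number ω(G) = 4 (lower bound: χ ≥ ω).
The clique on [5, 6, 7, 8] has size 4, forcing χ ≥ 4, and the coloring below uses 4 colors, so χ(G) = 4.
A valid 4-coloring: color 1: [5]; color 2: [6]; color 3: [7]; color 4: [8].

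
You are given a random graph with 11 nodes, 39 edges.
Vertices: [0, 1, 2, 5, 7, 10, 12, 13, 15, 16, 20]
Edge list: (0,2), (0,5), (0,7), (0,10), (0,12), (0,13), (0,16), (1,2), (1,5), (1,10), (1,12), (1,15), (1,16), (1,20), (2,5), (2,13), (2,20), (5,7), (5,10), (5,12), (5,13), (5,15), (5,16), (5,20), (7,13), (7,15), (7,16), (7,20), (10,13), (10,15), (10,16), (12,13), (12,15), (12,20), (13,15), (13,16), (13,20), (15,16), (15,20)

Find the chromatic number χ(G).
Clique number ω(G) = 5 (lower bound: χ ≥ ω).
The clique on [1, 5, 10, 15, 16] has size 5, forcing χ ≥ 5, and the coloring below uses 5 colors, so χ(G) = 5.
A valid 5-coloring: color 1: [5]; color 2: [1, 13]; color 3: [0, 15]; color 4: [16, 20]; color 5: [2, 7, 10, 12].

χ(G) = 5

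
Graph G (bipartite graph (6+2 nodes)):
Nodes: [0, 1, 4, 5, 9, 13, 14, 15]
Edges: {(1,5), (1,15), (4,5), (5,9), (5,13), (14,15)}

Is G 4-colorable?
Yes, G is 4-colorable

A valid 4-coloring: color 1: [0, 5, 15]; color 2: [1, 4, 9, 13, 14].
(χ(G) = 2 ≤ 4.)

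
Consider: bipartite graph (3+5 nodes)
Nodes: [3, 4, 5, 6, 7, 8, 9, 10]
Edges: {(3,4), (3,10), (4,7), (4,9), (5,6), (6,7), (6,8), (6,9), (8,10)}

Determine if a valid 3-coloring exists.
A valid 3-coloring: color 1: [4, 6, 10]; color 2: [3, 5, 7, 8, 9].
(χ(G) = 2 ≤ 3.)

Yes, G is 3-colorable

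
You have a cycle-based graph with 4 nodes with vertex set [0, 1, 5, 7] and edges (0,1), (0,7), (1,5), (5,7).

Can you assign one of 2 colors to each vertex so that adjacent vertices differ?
A valid 2-coloring: color 1: [0, 5]; color 2: [1, 7].
(χ(G) = 2 ≤ 2.)

Yes, G is 2-colorable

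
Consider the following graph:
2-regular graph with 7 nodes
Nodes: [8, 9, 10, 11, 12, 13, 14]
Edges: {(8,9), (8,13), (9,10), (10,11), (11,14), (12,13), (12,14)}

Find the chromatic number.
χ(G) = 3

Clique number ω(G) = 2 (lower bound: χ ≥ ω).
Odd cycle [11, 10, 9, 8, 13, 12, 14] needs 3 colors (χ ≥ 3).
The coloring below uses 3 colors, so χ(G) = 3.
A valid 3-coloring: color 1: [9, 11, 12]; color 2: [8, 10, 14]; color 3: [13].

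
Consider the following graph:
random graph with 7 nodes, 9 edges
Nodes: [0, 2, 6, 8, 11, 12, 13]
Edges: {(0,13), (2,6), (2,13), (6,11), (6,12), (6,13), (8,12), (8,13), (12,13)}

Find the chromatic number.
Clique number ω(G) = 3 (lower bound: χ ≥ ω).
The clique on [8, 12, 13] has size 3, forcing χ ≥ 3, and the coloring below uses 3 colors, so χ(G) = 3.
A valid 3-coloring: color 1: [11, 13]; color 2: [0, 6, 8]; color 3: [2, 12].

χ(G) = 3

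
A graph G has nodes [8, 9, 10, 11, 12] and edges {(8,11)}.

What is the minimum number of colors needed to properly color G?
Clique number ω(G) = 2 (lower bound: χ ≥ ω).
The graph is bipartite (no odd cycle), so 2 colors suffice: χ(G) = 2.
A valid 2-coloring: color 1: [8, 9, 10, 12]; color 2: [11].

χ(G) = 2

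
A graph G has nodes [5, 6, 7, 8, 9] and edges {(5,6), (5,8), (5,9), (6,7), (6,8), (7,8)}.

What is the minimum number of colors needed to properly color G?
Clique number ω(G) = 3 (lower bound: χ ≥ ω).
The clique on [5, 6, 8] has size 3, forcing χ ≥ 3, and the coloring below uses 3 colors, so χ(G) = 3.
A valid 3-coloring: color 1: [5, 7]; color 2: [8, 9]; color 3: [6].

χ(G) = 3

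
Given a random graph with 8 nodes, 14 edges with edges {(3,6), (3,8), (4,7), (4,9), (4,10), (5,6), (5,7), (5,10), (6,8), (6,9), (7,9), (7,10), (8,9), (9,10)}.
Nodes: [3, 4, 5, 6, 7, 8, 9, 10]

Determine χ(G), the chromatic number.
χ(G) = 4

Clique number ω(G) = 4 (lower bound: χ ≥ ω).
The clique on [4, 7, 9, 10] has size 4, forcing χ ≥ 4, and the coloring below uses 4 colors, so χ(G) = 4.
A valid 4-coloring: color 1: [3, 5, 9]; color 2: [8, 10]; color 3: [6, 7]; color 4: [4].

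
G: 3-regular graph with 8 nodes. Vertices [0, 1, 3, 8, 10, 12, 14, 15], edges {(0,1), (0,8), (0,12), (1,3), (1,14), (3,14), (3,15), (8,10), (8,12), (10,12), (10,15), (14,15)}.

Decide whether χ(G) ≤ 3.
Yes, G is 3-colorable

A valid 3-coloring: color 1: [1, 8, 15]; color 2: [0, 3, 10]; color 3: [12, 14].
(χ(G) = 3 ≤ 3.)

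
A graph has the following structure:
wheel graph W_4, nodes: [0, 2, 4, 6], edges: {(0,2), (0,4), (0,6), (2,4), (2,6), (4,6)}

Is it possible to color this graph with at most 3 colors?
No, G is not 3-colorable

The clique on vertices [0, 2, 4, 6] has size 4 > 3, so it alone needs 4 colors.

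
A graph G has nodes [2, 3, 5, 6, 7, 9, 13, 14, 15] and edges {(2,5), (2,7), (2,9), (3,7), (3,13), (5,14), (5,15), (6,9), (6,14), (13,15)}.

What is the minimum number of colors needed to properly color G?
χ(G) = 3

Clique number ω(G) = 2 (lower bound: χ ≥ ω).
Odd cycle [14, 6, 9, 2, 5] needs 3 colors (χ ≥ 3).
The coloring below uses 3 colors, so χ(G) = 3.
A valid 3-coloring: color 1: [5, 6, 7, 13]; color 2: [2, 3, 14, 15]; color 3: [9].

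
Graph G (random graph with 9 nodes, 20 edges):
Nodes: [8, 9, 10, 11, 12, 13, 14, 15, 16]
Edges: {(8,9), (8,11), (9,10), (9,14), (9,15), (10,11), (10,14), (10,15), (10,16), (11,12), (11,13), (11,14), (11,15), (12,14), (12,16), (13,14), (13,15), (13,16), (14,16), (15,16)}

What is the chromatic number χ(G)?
χ(G) = 3

Clique number ω(G) = 3 (lower bound: χ ≥ ω).
The clique on [10, 14, 16] has size 3, forcing χ ≥ 3, and the coloring below uses 3 colors, so χ(G) = 3.
A valid 3-coloring: color 1: [9, 11, 16]; color 2: [8, 14, 15]; color 3: [10, 12, 13].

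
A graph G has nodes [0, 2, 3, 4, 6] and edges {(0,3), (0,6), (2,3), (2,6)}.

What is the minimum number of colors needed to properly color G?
Clique number ω(G) = 2 (lower bound: χ ≥ ω).
The graph is bipartite (no odd cycle), so 2 colors suffice: χ(G) = 2.
A valid 2-coloring: color 1: [3, 4, 6]; color 2: [0, 2].

χ(G) = 2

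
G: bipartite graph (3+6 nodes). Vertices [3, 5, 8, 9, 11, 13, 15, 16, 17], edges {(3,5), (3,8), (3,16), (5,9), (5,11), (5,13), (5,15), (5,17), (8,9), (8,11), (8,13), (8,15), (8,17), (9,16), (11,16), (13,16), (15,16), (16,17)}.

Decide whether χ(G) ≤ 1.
No, G is not 1-colorable

Edge (3,8) forces its endpoints to differ, so 1 color is not enough.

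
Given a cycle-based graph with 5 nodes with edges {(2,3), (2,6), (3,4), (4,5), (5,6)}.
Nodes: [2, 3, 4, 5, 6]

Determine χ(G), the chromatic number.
Clique number ω(G) = 2 (lower bound: χ ≥ ω).
Odd cycle [2, 6, 5, 4, 3] needs 3 colors (χ ≥ 3).
The coloring below uses 3 colors, so χ(G) = 3.
A valid 3-coloring: color 1: [2, 4]; color 2: [3, 6]; color 3: [5].

χ(G) = 3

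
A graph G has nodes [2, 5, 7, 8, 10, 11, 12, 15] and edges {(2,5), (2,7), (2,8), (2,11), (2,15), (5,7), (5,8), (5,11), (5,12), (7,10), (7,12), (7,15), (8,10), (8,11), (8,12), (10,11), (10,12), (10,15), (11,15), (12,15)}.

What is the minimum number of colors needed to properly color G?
χ(G) = 4

Clique number ω(G) = 4 (lower bound: χ ≥ ω).
The clique on [2, 5, 8, 11] has size 4, forcing χ ≥ 4, and the coloring below uses 4 colors, so χ(G) = 4.
A valid 4-coloring: color 1: [2, 10]; color 2: [11, 12]; color 3: [5, 15]; color 4: [7, 8].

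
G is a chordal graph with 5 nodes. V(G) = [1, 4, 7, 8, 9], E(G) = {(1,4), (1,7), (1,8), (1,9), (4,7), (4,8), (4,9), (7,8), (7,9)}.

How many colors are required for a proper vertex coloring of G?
Clique number ω(G) = 4 (lower bound: χ ≥ ω).
The clique on [1, 4, 7, 8] has size 4, forcing χ ≥ 4, and the coloring below uses 4 colors, so χ(G) = 4.
A valid 4-coloring: color 1: [1]; color 2: [4]; color 3: [7]; color 4: [8, 9].

χ(G) = 4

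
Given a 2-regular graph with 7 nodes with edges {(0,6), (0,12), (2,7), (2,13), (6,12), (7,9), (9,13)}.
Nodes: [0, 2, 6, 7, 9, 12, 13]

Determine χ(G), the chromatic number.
χ(G) = 3

Clique number ω(G) = 3 (lower bound: χ ≥ ω).
The clique on [0, 6, 12] has size 3, forcing χ ≥ 3, and the coloring below uses 3 colors, so χ(G) = 3.
A valid 3-coloring: color 1: [0, 2, 9]; color 2: [7, 12, 13]; color 3: [6].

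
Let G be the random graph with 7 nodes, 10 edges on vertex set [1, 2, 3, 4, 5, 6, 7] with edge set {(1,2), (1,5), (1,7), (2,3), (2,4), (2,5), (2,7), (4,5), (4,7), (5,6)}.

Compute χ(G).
χ(G) = 3

Clique number ω(G) = 3 (lower bound: χ ≥ ω).
The clique on [1, 2, 5] has size 3, forcing χ ≥ 3, and the coloring below uses 3 colors, so χ(G) = 3.
A valid 3-coloring: color 1: [2, 6]; color 2: [3, 5, 7]; color 3: [1, 4].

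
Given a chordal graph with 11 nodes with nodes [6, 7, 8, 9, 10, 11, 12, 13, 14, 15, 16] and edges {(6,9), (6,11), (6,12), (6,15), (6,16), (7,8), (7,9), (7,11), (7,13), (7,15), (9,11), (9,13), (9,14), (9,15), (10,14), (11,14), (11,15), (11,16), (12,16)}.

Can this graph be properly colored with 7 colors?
Yes, G is 7-colorable

A valid 7-coloring: color 1: [8, 10, 11, 12, 13]; color 2: [9, 16]; color 3: [6, 7, 14]; color 4: [15].
(χ(G) = 4 ≤ 7.)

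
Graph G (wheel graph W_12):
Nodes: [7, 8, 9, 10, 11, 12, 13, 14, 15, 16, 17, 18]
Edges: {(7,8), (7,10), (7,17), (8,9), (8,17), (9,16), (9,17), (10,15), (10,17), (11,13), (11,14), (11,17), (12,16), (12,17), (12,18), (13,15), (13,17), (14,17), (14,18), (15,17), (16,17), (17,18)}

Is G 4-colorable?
Yes, G is 4-colorable

A valid 4-coloring: color 1: [17]; color 2: [7, 9, 12, 14, 15]; color 3: [8, 10, 13, 16, 18]; color 4: [11].
(χ(G) = 4 ≤ 4.)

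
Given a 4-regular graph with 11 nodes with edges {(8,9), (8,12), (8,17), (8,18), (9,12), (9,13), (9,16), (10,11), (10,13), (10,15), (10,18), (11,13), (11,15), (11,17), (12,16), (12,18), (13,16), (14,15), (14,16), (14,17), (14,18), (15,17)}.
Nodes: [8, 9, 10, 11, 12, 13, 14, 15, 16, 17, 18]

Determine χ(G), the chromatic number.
Clique number ω(G) = 3 (lower bound: χ ≥ ω).
Suppose a proper 3-coloring c exists. The clique [8, 9, 12] takes 3 distinct colors; by symmetry let c(8) = 1, c(9) = 2, c(12) = 3.
- Vertex 16: neighbors [9, 12] already have colors [2, 3] ⇒ c(16) = 1.
- Vertex 13: neighbors [16, 9] already have colors [1, 2] ⇒ c(13) = 3.
- Vertex 18: neighbors [8, 12] already have colors [1, 3] ⇒ c(18) = 2.
- Vertex 10: neighbors [18, 13] already have colors [2, 3] ⇒ c(10) = 1.
- Vertex 11: neighbors [10, 13] already have colors [1, 3] ⇒ c(11) = 2.
- Vertex 14: neighbors [16, 18] already have colors [1, 2] ⇒ c(14) = 3.
- Vertex 15: neighbors [10, 11, 14] already have colors [1, 2, 3] — all 3 colors blocked. Contradiction.
The forced assignments end in a contradiction, so G has no proper 3-coloring (χ ≥ 4).
The coloring below uses 4 colors, so χ(G) = 4.
A valid 4-coloring: color 1: [12, 13, 15]; color 2: [8, 10, 16]; color 3: [9, 17, 18]; color 4: [11, 14].

χ(G) = 4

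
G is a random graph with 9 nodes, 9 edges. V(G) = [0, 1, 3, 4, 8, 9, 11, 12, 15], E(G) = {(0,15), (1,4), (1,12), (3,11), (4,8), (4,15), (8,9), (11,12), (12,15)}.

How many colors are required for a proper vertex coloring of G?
χ(G) = 2

Clique number ω(G) = 2 (lower bound: χ ≥ ω).
The graph is bipartite (no odd cycle), so 2 colors suffice: χ(G) = 2.
A valid 2-coloring: color 1: [0, 3, 4, 9, 12]; color 2: [1, 8, 11, 15].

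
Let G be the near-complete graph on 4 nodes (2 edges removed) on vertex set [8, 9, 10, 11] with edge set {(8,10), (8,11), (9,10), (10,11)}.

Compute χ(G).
Clique number ω(G) = 3 (lower bound: χ ≥ ω).
The clique on [8, 10, 11] has size 3, forcing χ ≥ 3, and the coloring below uses 3 colors, so χ(G) = 3.
A valid 3-coloring: color 1: [10]; color 2: [8, 9]; color 3: [11].

χ(G) = 3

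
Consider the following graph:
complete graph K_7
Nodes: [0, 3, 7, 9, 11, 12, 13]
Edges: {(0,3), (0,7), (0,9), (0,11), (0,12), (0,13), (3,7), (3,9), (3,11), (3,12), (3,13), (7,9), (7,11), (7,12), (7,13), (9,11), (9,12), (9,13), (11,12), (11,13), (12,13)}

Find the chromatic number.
Clique number ω(G) = 7 (lower bound: χ ≥ ω).
The clique on [0, 3, 7, 9, 11, 12, 13] has size 7, forcing χ ≥ 7, and the coloring below uses 7 colors, so χ(G) = 7.
A valid 7-coloring: color 1: [13]; color 2: [7]; color 3: [3]; color 4: [12]; color 5: [0]; color 6: [9]; color 7: [11].

χ(G) = 7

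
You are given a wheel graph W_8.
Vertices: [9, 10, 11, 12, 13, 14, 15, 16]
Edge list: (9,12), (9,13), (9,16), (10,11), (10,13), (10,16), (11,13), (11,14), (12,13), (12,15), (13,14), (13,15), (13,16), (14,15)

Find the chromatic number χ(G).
Clique number ω(G) = 3 (lower bound: χ ≥ ω).
Odd cycle [12, 9, 16, 10, 11, 14, 15] needs 3 colors (χ ≥ 3).
Vertex 13 is adjacent to every vertex of [9, 10, 11, 12, 14, 15, 16], which already need 3 colors among themselves, so 13 needs a new color (χ ≥ 4).
The coloring below uses 4 colors, so χ(G) = 4.
A valid 4-coloring: color 1: [13]; color 2: [12, 14, 16]; color 3: [9, 10, 15]; color 4: [11].

χ(G) = 4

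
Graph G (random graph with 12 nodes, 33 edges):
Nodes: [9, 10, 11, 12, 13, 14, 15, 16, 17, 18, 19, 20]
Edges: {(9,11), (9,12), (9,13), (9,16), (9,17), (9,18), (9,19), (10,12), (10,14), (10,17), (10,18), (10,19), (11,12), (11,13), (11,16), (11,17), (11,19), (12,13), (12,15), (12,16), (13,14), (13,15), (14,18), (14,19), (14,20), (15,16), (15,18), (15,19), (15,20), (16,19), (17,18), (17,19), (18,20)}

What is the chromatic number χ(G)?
Clique number ω(G) = 4 (lower bound: χ ≥ ω).
The clique on [9, 11, 17, 19] has size 4, forcing χ ≥ 4, and the coloring below uses 4 colors, so χ(G) = 4.
A valid 4-coloring: color 1: [12, 18, 19]; color 2: [9, 14, 15]; color 3: [10, 11, 20]; color 4: [13, 16, 17].

χ(G) = 4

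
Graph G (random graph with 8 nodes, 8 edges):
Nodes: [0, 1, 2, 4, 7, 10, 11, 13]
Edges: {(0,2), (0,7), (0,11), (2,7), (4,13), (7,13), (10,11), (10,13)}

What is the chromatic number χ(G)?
Clique number ω(G) = 3 (lower bound: χ ≥ ω).
The clique on [0, 2, 7] has size 3, forcing χ ≥ 3, and the coloring below uses 3 colors, so χ(G) = 3.
A valid 3-coloring: color 1: [0, 1, 13]; color 2: [4, 7, 11]; color 3: [2, 10].

χ(G) = 3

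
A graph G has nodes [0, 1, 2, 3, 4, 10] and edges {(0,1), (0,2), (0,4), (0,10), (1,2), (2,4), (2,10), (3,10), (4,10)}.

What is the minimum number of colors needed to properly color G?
χ(G) = 4

Clique number ω(G) = 4 (lower bound: χ ≥ ω).
The clique on [0, 2, 4, 10] has size 4, forcing χ ≥ 4, and the coloring below uses 4 colors, so χ(G) = 4.
A valid 4-coloring: color 1: [1, 10]; color 2: [2, 3]; color 3: [0]; color 4: [4].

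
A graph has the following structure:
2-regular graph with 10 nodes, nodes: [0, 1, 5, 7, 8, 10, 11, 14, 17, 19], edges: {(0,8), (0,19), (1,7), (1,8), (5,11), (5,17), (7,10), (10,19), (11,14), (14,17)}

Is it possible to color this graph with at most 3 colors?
A valid 3-coloring: color 1: [5, 7, 8, 14, 19]; color 2: [0, 1, 10, 11, 17].
(χ(G) = 2 ≤ 3.)

Yes, G is 3-colorable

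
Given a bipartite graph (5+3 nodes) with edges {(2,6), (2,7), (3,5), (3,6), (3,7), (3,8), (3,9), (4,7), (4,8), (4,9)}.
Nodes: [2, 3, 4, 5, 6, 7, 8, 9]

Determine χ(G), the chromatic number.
χ(G) = 2

Clique number ω(G) = 2 (lower bound: χ ≥ ω).
The graph is bipartite (no odd cycle), so 2 colors suffice: χ(G) = 2.
A valid 2-coloring: color 1: [2, 3, 4]; color 2: [5, 6, 7, 8, 9].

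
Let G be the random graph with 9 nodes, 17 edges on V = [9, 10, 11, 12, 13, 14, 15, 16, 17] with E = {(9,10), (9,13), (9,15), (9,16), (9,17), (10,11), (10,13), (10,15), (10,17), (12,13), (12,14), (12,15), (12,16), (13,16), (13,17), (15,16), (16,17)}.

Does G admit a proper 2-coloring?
The clique on vertices [9, 13, 16, 17] has size 4 > 2, so it alone needs 4 colors.

No, G is not 2-colorable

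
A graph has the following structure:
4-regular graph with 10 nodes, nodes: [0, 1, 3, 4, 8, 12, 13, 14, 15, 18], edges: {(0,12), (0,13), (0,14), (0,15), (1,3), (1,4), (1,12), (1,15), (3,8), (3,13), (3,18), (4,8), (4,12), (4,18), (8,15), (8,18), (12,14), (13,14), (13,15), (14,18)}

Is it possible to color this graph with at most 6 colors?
Yes, G is 6-colorable

A valid 6-coloring: color 1: [12, 13, 18]; color 2: [3, 4, 14, 15]; color 3: [0, 1, 8].
(χ(G) = 3 ≤ 6.)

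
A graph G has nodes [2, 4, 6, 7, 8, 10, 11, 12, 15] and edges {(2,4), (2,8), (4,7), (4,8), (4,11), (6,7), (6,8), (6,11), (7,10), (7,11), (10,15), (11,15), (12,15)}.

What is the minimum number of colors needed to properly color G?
χ(G) = 3

Clique number ω(G) = 3 (lower bound: χ ≥ ω).
The clique on [2, 4, 8] has size 3, forcing χ ≥ 3, and the coloring below uses 3 colors, so χ(G) = 3.
A valid 3-coloring: color 1: [7, 8, 15]; color 2: [2, 10, 11, 12]; color 3: [4, 6].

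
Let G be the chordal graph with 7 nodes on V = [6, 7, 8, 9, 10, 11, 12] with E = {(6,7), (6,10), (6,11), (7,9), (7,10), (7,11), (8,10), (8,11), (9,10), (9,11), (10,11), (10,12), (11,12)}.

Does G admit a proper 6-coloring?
Yes, G is 6-colorable

A valid 6-coloring: color 1: [10]; color 2: [11]; color 3: [7, 8, 12]; color 4: [6, 9].
(χ(G) = 4 ≤ 6.)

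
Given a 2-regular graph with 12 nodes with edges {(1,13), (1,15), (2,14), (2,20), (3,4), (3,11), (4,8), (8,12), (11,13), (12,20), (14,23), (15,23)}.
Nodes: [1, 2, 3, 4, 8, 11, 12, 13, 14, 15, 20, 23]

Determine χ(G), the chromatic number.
Clique number ω(G) = 2 (lower bound: χ ≥ ω).
The graph is bipartite (no odd cycle), so 2 colors suffice: χ(G) = 2.
A valid 2-coloring: color 1: [3, 8, 13, 14, 15, 20]; color 2: [1, 2, 4, 11, 12, 23].

χ(G) = 2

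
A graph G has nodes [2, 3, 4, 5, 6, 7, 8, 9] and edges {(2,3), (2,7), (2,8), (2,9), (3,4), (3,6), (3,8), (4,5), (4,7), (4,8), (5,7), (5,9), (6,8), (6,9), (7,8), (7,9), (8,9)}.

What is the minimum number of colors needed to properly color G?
χ(G) = 4

Clique number ω(G) = 4 (lower bound: χ ≥ ω).
The clique on [2, 7, 8, 9] has size 4, forcing χ ≥ 4, and the coloring below uses 4 colors, so χ(G) = 4.
A valid 4-coloring: color 1: [5, 8]; color 2: [3, 7]; color 3: [4, 9]; color 4: [2, 6].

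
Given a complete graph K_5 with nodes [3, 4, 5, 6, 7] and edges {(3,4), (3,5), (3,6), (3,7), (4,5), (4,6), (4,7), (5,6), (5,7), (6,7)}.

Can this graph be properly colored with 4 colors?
The clique on vertices [3, 4, 5, 6, 7] has size 5 > 4, so it alone needs 5 colors.

No, G is not 4-colorable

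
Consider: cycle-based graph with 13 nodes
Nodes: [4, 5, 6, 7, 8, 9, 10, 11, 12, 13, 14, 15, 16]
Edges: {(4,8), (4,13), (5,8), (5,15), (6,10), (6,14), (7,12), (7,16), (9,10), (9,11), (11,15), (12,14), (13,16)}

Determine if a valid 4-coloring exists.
A valid 4-coloring: color 1: [7, 8, 10, 13, 14, 15]; color 2: [4, 5, 6, 11, 12, 16]; color 3: [9].
(χ(G) = 3 ≤ 4.)

Yes, G is 4-colorable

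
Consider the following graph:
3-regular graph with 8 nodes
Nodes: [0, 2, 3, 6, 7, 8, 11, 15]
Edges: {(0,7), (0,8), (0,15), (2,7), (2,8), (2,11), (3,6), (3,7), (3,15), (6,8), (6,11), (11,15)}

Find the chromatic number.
χ(G) = 3

Clique number ω(G) = 2 (lower bound: χ ≥ ω).
Odd cycle [0, 15, 11, 6, 8] needs 3 colors (χ ≥ 3).
The coloring below uses 3 colors, so χ(G) = 3.
A valid 3-coloring: color 1: [0, 2, 6]; color 2: [3, 8, 11]; color 3: [7, 15].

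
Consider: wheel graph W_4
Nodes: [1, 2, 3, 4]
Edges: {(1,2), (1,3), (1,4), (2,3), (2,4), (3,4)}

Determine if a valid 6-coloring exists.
A valid 6-coloring: color 1: [1]; color 2: [2]; color 3: [3]; color 4: [4].
(χ(G) = 4 ≤ 6.)

Yes, G is 6-colorable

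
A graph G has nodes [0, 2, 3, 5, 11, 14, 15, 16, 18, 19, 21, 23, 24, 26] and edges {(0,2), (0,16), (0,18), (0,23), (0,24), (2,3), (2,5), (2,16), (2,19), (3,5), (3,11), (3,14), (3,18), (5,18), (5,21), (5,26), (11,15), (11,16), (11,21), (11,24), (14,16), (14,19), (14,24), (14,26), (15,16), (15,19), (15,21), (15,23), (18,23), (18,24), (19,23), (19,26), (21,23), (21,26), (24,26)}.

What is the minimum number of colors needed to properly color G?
χ(G) = 4

Clique number ω(G) = 3 (lower bound: χ ≥ ω).
Suppose a proper 3-coloring c exists. The clique [0, 2, 16] takes 3 distinct colors; by symmetry let c(0) = 1, c(2) = 2, c(16) = 3.
- Vertex 3: neighbors [2] already have colors [2]; try each remaining color.
- Case c(3) = 1:
  - Vertex 5: neighbors [3, 2] already have colors [1, 2] ⇒ c(5) = 3.
  - Vertex 11: neighbors [3, 16] already have colors [1, 3] ⇒ c(11) = 2.
  - Vertex 14: neighbors [3, 16] already have colors [1, 3] ⇒ c(14) = 2.
  - Vertex 15: neighbors [11, 16] already have colors [2, 3] ⇒ c(15) = 1.
  - Vertex 21: neighbors [15, 11, 5] already have colors [1, 2, 3] — all 3 colors blocked. Contradiction.
- Case c(3) = 3:
  - Vertex 5: neighbors [2, 3] already have colors [2, 3] ⇒ c(5) = 1.
  - Vertex 18: neighbors [0, 3] already have colors [1, 3] ⇒ c(18) = 2.
  - Vertex 23: neighbors [0, 18] already have colors [1, 2] ⇒ c(23) = 3.
  - Vertex 19: neighbors [2, 23] already have colors [2, 3] ⇒ c(19) = 1.
  - Vertex 21: neighbors [5, 23] already have colors [1, 3] ⇒ c(21) = 2.
  - Vertex 15: neighbors [19, 21, 16] already have colors [1, 2, 3] — all 3 colors blocked. Contradiction.
Every case ends in a contradiction, so G has no proper 3-coloring (χ ≥ 4).
The coloring below uses 4 colors, so χ(G) = 4.
A valid 4-coloring: color 1: [3, 16, 19, 21, 24]; color 2: [0, 5, 14, 15]; color 3: [2, 11, 23, 26]; color 4: [18].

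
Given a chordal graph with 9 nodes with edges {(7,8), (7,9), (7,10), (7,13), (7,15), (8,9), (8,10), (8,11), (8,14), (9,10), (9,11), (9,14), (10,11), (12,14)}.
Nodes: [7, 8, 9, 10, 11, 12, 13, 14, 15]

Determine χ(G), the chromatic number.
χ(G) = 4

Clique number ω(G) = 4 (lower bound: χ ≥ ω).
The clique on [8, 9, 10, 11] has size 4, forcing χ ≥ 4, and the coloring below uses 4 colors, so χ(G) = 4.
A valid 4-coloring: color 1: [8, 12, 13, 15]; color 2: [7, 11, 14]; color 3: [9]; color 4: [10].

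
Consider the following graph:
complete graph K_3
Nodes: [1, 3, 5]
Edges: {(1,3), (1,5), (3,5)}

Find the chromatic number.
Clique number ω(G) = 3 (lower bound: χ ≥ ω).
The clique on [1, 3, 5] has size 3, forcing χ ≥ 3, and the coloring below uses 3 colors, so χ(G) = 3.
A valid 3-coloring: color 1: [1]; color 2: [5]; color 3: [3].

χ(G) = 3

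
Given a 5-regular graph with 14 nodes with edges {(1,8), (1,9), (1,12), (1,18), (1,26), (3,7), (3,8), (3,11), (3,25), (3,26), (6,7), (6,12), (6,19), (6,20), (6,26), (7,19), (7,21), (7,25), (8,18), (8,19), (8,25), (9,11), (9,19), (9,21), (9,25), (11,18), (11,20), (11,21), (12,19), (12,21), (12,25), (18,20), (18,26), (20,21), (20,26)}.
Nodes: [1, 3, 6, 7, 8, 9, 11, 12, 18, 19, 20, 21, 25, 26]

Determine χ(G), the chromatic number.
χ(G) = 4

Clique number ω(G) = 3 (lower bound: χ ≥ ω).
Suppose a proper 3-coloring c exists. The clique [1, 8, 18] takes 3 distinct colors; by symmetry let c(1) = 1, c(8) = 2, c(18) = 3.
- Vertex 26: neighbors [1, 18] already have colors [1, 3] ⇒ c(26) = 2.
- Vertex 20: neighbors [26, 18] already have colors [2, 3] ⇒ c(20) = 1.
- Vertex 6: neighbors [20, 26] already have colors [1, 2] ⇒ c(6) = 3.
- Vertex 11: neighbors [20, 18] already have colors [1, 3] ⇒ c(11) = 2.
- Vertex 9: neighbors [1, 11] already have colors [1, 2] ⇒ c(9) = 3.
- Vertex 21: neighbors [20, 11, 9] already have colors [1, 2, 3] — all 3 colors blocked. Contradiction.
The forced assignments end in a contradiction, so G has no proper 3-coloring (χ ≥ 4).
The coloring below uses 4 colors, so χ(G) = 4.
A valid 4-coloring: color 1: [3, 6, 9, 18]; color 2: [1, 19, 20, 25]; color 3: [7, 8, 11, 12, 26]; color 4: [21].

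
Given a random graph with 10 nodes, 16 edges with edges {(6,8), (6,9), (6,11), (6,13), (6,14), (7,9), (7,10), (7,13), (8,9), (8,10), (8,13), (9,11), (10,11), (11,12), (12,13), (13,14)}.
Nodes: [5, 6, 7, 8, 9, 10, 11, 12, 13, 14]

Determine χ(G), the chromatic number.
χ(G) = 3

Clique number ω(G) = 3 (lower bound: χ ≥ ω).
The clique on [6, 8, 9] has size 3, forcing χ ≥ 3, and the coloring below uses 3 colors, so χ(G) = 3.
A valid 3-coloring: color 1: [5, 6, 10, 12]; color 2: [9, 13]; color 3: [7, 8, 11, 14].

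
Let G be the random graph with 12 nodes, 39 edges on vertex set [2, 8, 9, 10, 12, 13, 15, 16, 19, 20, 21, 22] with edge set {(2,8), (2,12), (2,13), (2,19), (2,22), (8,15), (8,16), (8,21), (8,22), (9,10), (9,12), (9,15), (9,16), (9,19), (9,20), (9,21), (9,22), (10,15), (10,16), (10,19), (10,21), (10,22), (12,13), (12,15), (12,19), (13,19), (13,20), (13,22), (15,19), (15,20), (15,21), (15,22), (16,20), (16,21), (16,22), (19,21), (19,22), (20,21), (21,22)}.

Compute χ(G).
χ(G) = 6

Clique number ω(G) = 6 (lower bound: χ ≥ ω).
The clique on [9, 10, 15, 19, 21, 22] has size 6, forcing χ ≥ 6, and the coloring below uses 6 colors, so χ(G) = 6.
A valid 6-coloring: color 1: [12, 20, 22]; color 2: [2, 15, 16]; color 3: [8, 9, 13]; color 4: [21]; color 5: [19]; color 6: [10].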